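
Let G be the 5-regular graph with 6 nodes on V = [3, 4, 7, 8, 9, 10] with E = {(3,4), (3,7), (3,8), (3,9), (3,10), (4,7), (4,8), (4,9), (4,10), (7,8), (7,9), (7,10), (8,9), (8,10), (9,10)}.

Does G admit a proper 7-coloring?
A valid 7-coloring: color 1: [8]; color 2: [3]; color 3: [9]; color 4: [7]; color 5: [10]; color 6: [4].
(χ(G) = 6 ≤ 7.)

Yes, G is 7-colorable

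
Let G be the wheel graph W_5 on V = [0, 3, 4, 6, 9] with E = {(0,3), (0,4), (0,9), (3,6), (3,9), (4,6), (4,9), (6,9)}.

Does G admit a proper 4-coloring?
A valid 4-coloring: color 1: [9]; color 2: [3, 4]; color 3: [0, 6].
(χ(G) = 3 ≤ 4.)

Yes, G is 4-colorable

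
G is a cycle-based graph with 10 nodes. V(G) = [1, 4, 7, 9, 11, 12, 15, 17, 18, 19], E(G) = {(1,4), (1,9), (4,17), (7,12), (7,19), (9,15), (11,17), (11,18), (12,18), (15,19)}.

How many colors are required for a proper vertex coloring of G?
χ(G) = 2

Clique number ω(G) = 2 (lower bound: χ ≥ ω).
The graph is bipartite (no odd cycle), so 2 colors suffice: χ(G) = 2.
A valid 2-coloring: color 1: [4, 9, 11, 12, 19]; color 2: [1, 7, 15, 17, 18].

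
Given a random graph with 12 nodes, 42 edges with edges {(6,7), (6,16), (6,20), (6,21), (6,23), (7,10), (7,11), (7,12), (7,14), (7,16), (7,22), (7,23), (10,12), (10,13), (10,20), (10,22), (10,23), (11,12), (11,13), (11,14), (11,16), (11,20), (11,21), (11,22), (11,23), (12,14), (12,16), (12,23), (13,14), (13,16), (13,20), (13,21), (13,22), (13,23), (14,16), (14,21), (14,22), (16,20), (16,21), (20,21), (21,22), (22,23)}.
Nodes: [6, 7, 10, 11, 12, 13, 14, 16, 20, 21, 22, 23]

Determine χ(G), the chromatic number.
Clique number ω(G) = 5 (lower bound: χ ≥ ω).
The clique on [7, 11, 12, 14, 16] has size 5, forcing χ ≥ 5, and the coloring below uses 5 colors, so χ(G) = 5.
A valid 5-coloring: color 1: [6, 10, 11]; color 2: [7, 13]; color 3: [16, 22]; color 4: [12, 21]; color 5: [14, 20, 23].

χ(G) = 5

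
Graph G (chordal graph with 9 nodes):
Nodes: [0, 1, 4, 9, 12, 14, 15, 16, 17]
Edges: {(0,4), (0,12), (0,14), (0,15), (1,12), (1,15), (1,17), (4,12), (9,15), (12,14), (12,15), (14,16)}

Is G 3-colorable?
Yes, G is 3-colorable

A valid 3-coloring: color 1: [9, 12, 16, 17]; color 2: [4, 14, 15]; color 3: [0, 1].
(χ(G) = 3 ≤ 3.)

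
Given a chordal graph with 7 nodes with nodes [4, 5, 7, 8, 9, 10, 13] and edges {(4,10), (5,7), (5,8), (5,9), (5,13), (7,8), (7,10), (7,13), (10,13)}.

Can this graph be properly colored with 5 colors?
Yes, G is 5-colorable

A valid 5-coloring: color 1: [5, 10]; color 2: [4, 7, 9]; color 3: [8, 13].
(χ(G) = 3 ≤ 5.)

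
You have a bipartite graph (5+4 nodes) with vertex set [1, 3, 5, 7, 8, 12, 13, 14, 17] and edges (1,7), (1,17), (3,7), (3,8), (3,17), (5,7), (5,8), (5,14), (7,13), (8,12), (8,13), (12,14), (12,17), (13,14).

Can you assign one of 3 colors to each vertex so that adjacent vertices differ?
A valid 3-coloring: color 1: [7, 8, 14, 17]; color 2: [1, 3, 5, 12, 13].
(χ(G) = 2 ≤ 3.)

Yes, G is 3-colorable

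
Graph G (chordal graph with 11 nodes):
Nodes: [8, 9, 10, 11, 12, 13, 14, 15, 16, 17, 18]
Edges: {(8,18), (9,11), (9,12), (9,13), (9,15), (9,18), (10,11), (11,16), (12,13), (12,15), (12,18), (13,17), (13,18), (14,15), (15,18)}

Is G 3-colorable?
No, G is not 3-colorable

The clique on vertices [9, 12, 13, 18] has size 4 > 3, so it alone needs 4 colors.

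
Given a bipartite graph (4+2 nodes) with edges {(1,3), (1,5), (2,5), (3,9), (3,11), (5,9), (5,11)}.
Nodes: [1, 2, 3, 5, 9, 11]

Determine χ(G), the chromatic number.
Clique number ω(G) = 2 (lower bound: χ ≥ ω).
The graph is bipartite (no odd cycle), so 2 colors suffice: χ(G) = 2.
A valid 2-coloring: color 1: [3, 5]; color 2: [1, 2, 9, 11].

χ(G) = 2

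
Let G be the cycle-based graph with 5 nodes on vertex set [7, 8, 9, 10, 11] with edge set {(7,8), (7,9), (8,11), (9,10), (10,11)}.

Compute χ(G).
χ(G) = 3

Clique number ω(G) = 2 (lower bound: χ ≥ ω).
Odd cycle [9, 10, 11, 8, 7] needs 3 colors (χ ≥ 3).
The coloring below uses 3 colors, so χ(G) = 3.
A valid 3-coloring: color 1: [8, 9]; color 2: [7, 10]; color 3: [11].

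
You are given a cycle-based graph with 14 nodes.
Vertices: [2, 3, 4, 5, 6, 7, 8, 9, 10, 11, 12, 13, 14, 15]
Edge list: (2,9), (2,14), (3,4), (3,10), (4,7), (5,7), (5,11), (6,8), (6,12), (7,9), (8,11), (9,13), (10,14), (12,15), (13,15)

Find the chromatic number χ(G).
χ(G) = 3

Clique number ω(G) = 2 (lower bound: χ ≥ ω).
Odd cycle [13, 15, 12, 6, 8, 11, 5, 7, 9] needs 3 colors (χ ≥ 3).
The coloring below uses 3 colors, so χ(G) = 3.
A valid 3-coloring: color 1: [4, 6, 9, 11, 14, 15]; color 2: [2, 7, 8, 10, 12, 13]; color 3: [3, 5].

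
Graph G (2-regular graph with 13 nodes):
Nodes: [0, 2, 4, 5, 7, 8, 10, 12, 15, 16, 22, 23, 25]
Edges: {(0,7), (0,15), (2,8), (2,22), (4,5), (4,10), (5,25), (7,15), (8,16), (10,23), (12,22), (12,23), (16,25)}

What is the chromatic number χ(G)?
χ(G) = 3

Clique number ω(G) = 3 (lower bound: χ ≥ ω).
The clique on [0, 7, 15] has size 3, forcing χ ≥ 3, and the coloring below uses 3 colors, so χ(G) = 3.
A valid 3-coloring: color 1: [0, 4, 8, 22, 23, 25]; color 2: [2, 5, 10, 12, 15, 16]; color 3: [7].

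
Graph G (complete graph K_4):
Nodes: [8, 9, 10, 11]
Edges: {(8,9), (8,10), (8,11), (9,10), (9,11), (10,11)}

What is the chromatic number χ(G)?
Clique number ω(G) = 4 (lower bound: χ ≥ ω).
The clique on [8, 9, 10, 11] has size 4, forcing χ ≥ 4, and the coloring below uses 4 colors, so χ(G) = 4.
A valid 4-coloring: color 1: [9]; color 2: [11]; color 3: [8]; color 4: [10].

χ(G) = 4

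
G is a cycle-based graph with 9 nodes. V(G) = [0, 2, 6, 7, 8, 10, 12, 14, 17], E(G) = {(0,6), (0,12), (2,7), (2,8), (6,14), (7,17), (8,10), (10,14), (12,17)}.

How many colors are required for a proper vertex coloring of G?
χ(G) = 3

Clique number ω(G) = 2 (lower bound: χ ≥ ω).
Odd cycle [0, 6, 14, 10, 8, 2, 7, 17, 12] needs 3 colors (χ ≥ 3).
The coloring below uses 3 colors, so χ(G) = 3.
A valid 3-coloring: color 1: [0, 8, 14, 17]; color 2: [2, 6, 10, 12]; color 3: [7].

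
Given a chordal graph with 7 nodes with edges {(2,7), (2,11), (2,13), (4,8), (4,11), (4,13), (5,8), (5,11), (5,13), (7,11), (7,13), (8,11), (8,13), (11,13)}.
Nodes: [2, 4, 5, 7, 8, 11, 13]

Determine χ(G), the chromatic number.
Clique number ω(G) = 4 (lower bound: χ ≥ ω).
The clique on [4, 8, 11, 13] has size 4, forcing χ ≥ 4, and the coloring below uses 4 colors, so χ(G) = 4.
A valid 4-coloring: color 1: [11]; color 2: [13]; color 3: [2, 8]; color 4: [4, 5, 7].

χ(G) = 4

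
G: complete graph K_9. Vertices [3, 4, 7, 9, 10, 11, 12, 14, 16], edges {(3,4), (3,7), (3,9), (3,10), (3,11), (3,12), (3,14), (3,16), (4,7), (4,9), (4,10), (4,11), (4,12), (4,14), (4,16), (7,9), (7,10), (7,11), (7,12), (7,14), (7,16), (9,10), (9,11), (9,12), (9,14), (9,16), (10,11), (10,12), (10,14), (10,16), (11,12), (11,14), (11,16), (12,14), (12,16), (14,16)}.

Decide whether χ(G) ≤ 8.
No, G is not 8-colorable

The clique on vertices [3, 4, 7, 9, 10, 11, 12, 14, 16] has size 9 > 8, so it alone needs 9 colors.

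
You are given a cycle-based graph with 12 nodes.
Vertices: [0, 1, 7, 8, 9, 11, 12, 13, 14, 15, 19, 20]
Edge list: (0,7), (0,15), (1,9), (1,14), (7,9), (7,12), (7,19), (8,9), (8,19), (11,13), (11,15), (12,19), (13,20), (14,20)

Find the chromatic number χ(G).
χ(G) = 3

Clique number ω(G) = 3 (lower bound: χ ≥ ω).
The clique on [7, 12, 19] has size 3, forcing χ ≥ 3, and the coloring below uses 3 colors, so χ(G) = 3.
A valid 3-coloring: color 1: [1, 7, 8, 11, 20]; color 2: [9, 13, 14, 15, 19]; color 3: [0, 12].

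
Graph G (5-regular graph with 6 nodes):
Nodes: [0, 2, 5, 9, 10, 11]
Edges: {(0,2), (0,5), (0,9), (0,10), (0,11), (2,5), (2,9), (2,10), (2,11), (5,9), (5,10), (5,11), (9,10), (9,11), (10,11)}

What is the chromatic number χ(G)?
Clique number ω(G) = 6 (lower bound: χ ≥ ω).
The clique on [0, 2, 5, 9, 10, 11] has size 6, forcing χ ≥ 6, and the coloring below uses 6 colors, so χ(G) = 6.
A valid 6-coloring: color 1: [9]; color 2: [2]; color 3: [10]; color 4: [0]; color 5: [5]; color 6: [11].

χ(G) = 6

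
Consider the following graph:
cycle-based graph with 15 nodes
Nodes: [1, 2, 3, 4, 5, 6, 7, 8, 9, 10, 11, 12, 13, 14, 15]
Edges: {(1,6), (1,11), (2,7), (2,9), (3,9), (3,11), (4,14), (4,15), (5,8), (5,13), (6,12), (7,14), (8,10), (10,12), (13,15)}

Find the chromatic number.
Clique number ω(G) = 2 (lower bound: χ ≥ ω).
Odd cycle [3, 9, 2, 7, 14, 4, 15, 13, 5, 8, 10, 12, 6, 1, 11] needs 3 colors (χ ≥ 3).
The coloring below uses 3 colors, so χ(G) = 3.
A valid 3-coloring: color 1: [1, 2, 3, 5, 10, 14, 15]; color 2: [4, 7, 8, 9, 11, 12, 13]; color 3: [6].

χ(G) = 3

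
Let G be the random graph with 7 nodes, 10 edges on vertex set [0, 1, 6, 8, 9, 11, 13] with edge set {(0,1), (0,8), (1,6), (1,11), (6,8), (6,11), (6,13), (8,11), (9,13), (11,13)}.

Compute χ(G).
Clique number ω(G) = 3 (lower bound: χ ≥ ω).
The clique on [6, 8, 11] has size 3, forcing χ ≥ 3, and the coloring below uses 3 colors, so χ(G) = 3.
A valid 3-coloring: color 1: [0, 6, 9]; color 2: [11]; color 3: [1, 8, 13].

χ(G) = 3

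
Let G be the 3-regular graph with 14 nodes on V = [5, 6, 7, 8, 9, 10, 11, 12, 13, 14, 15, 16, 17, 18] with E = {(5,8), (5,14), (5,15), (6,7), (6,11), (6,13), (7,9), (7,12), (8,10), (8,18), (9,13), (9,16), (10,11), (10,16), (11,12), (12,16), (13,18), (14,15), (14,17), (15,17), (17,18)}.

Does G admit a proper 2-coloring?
No, G is not 2-colorable

The clique on vertices [5, 14, 15] has size 3 > 2, so it alone needs 3 colors.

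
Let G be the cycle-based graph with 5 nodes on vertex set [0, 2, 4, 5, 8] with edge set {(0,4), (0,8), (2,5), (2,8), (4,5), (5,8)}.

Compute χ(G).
Clique number ω(G) = 3 (lower bound: χ ≥ ω).
The clique on [2, 5, 8] has size 3, forcing χ ≥ 3, and the coloring below uses 3 colors, so χ(G) = 3.
A valid 3-coloring: color 1: [0, 5]; color 2: [4, 8]; color 3: [2].

χ(G) = 3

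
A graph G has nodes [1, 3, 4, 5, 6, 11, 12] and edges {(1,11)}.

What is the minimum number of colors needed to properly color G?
Clique number ω(G) = 2 (lower bound: χ ≥ ω).
The graph is bipartite (no odd cycle), so 2 colors suffice: χ(G) = 2.
A valid 2-coloring: color 1: [1, 3, 4, 5, 6, 12]; color 2: [11].

χ(G) = 2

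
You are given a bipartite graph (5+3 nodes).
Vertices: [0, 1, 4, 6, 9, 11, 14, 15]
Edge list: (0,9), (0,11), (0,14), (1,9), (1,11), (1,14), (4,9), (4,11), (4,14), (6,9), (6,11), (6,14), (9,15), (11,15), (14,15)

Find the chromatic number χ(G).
Clique number ω(G) = 2 (lower bound: χ ≥ ω).
The graph is bipartite (no odd cycle), so 2 colors suffice: χ(G) = 2.
A valid 2-coloring: color 1: [9, 11, 14]; color 2: [0, 1, 4, 6, 15].

χ(G) = 2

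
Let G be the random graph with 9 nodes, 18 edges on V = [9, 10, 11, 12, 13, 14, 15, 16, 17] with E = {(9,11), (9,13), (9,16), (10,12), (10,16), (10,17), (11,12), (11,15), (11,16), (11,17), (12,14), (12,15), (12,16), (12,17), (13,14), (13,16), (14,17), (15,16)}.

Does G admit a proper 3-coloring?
The clique on vertices [11, 12, 15, 16] has size 4 > 3, so it alone needs 4 colors.

No, G is not 3-colorable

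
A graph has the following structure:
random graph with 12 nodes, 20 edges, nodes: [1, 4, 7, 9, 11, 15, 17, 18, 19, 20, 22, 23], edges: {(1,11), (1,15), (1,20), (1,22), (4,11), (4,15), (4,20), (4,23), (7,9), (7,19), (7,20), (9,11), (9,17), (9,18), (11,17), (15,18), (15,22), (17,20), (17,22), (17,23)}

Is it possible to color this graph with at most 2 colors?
The clique on vertices [1, 15, 22] has size 3 > 2, so it alone needs 3 colors.

No, G is not 2-colorable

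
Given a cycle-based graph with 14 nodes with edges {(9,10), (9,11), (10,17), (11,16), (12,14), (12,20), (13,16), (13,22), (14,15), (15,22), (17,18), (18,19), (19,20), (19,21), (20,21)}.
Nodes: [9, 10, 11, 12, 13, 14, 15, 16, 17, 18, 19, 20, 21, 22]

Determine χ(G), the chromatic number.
Clique number ω(G) = 3 (lower bound: χ ≥ ω).
The clique on [19, 20, 21] has size 3, forcing χ ≥ 3, and the coloring below uses 3 colors, so χ(G) = 3.
A valid 3-coloring: color 1: [10, 11, 13, 15, 18, 20]; color 2: [9, 12, 16, 17, 19, 22]; color 3: [14, 21].

χ(G) = 3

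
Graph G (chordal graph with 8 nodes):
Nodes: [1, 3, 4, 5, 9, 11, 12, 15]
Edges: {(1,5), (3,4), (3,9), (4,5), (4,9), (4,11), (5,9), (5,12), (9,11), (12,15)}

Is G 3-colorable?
A valid 3-coloring: color 1: [3, 5, 11, 15]; color 2: [1, 9, 12]; color 3: [4].
(χ(G) = 3 ≤ 3.)

Yes, G is 3-colorable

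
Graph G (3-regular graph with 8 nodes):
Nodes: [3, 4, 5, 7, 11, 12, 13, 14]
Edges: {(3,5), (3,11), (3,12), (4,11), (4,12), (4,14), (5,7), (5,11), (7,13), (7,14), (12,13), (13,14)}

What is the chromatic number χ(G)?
Clique number ω(G) = 3 (lower bound: χ ≥ ω).
The clique on [3, 5, 11] has size 3, forcing χ ≥ 3, and the coloring below uses 3 colors, so χ(G) = 3.
A valid 3-coloring: color 1: [3, 4, 13]; color 2: [7, 11, 12]; color 3: [5, 14].

χ(G) = 3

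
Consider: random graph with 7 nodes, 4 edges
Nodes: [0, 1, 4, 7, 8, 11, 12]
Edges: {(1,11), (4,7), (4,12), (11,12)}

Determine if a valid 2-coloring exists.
Yes, G is 2-colorable

A valid 2-coloring: color 1: [0, 4, 8, 11]; color 2: [1, 7, 12].
(χ(G) = 2 ≤ 2.)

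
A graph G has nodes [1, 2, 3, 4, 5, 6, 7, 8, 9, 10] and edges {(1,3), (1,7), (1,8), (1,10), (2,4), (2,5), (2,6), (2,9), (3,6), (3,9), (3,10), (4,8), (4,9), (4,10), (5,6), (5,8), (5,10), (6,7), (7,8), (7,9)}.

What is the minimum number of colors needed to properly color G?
χ(G) = 3

Clique number ω(G) = 3 (lower bound: χ ≥ ω).
The clique on [1, 7, 8] has size 3, forcing χ ≥ 3, and the coloring below uses 3 colors, so χ(G) = 3.
A valid 3-coloring: color 1: [3, 4, 5, 7]; color 2: [2, 8, 10]; color 3: [1, 6, 9].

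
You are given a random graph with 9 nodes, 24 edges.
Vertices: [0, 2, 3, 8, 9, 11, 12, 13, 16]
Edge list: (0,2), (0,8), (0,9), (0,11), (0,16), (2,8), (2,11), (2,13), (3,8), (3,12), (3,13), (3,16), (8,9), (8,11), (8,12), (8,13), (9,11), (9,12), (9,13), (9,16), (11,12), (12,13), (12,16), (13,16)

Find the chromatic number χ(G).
χ(G) = 4

Clique number ω(G) = 4 (lower bound: χ ≥ ω).
The clique on [0, 8, 9, 11] has size 4, forcing χ ≥ 4, and the coloring below uses 4 colors, so χ(G) = 4.
A valid 4-coloring: color 1: [8, 16]; color 2: [0, 12]; color 3: [2, 3, 9]; color 4: [11, 13].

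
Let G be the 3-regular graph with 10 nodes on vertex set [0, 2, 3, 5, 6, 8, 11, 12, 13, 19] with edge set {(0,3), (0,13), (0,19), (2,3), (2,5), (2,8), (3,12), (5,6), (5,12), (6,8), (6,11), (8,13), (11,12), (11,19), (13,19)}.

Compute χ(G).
χ(G) = 3

Clique number ω(G) = 3 (lower bound: χ ≥ ω).
The clique on [0, 13, 19] has size 3, forcing χ ≥ 3, and the coloring below uses 3 colors, so χ(G) = 3.
A valid 3-coloring: color 1: [0, 5, 8, 11]; color 2: [2, 6, 12, 13]; color 3: [3, 19].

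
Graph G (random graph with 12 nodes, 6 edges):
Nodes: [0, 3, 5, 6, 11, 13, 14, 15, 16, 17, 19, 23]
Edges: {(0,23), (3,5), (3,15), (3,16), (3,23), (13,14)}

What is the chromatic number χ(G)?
Clique number ω(G) = 2 (lower bound: χ ≥ ω).
The graph is bipartite (no odd cycle), so 2 colors suffice: χ(G) = 2.
A valid 2-coloring: color 1: [0, 3, 6, 11, 13, 17, 19]; color 2: [5, 14, 15, 16, 23].

χ(G) = 2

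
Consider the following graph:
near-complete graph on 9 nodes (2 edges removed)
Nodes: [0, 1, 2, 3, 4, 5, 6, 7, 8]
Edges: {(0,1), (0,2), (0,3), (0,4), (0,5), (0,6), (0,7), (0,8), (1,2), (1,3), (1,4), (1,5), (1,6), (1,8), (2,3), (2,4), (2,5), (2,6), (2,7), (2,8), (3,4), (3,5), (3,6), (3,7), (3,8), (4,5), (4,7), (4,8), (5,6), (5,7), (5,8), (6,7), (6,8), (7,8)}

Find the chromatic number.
Clique number ω(G) = 7 (lower bound: χ ≥ ω).
The clique on [0, 1, 2, 3, 4, 5, 8] has size 7, forcing χ ≥ 7, and the coloring below uses 7 colors, so χ(G) = 7.
A valid 7-coloring: color 1: [0]; color 2: [5]; color 3: [8]; color 4: [2]; color 5: [3]; color 6: [4, 6]; color 7: [1, 7].

χ(G) = 7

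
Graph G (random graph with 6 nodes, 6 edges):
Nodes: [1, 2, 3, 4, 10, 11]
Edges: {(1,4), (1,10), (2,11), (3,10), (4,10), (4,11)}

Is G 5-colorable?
A valid 5-coloring: color 1: [10, 11]; color 2: [2, 3, 4]; color 3: [1].
(χ(G) = 3 ≤ 5.)

Yes, G is 5-colorable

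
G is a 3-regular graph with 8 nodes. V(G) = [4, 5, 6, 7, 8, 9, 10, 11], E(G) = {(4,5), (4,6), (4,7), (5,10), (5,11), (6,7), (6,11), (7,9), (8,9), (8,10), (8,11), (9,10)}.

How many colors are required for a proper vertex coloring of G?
Clique number ω(G) = 3 (lower bound: χ ≥ ω).
The clique on [4, 6, 7] has size 3, forcing χ ≥ 3, and the coloring below uses 3 colors, so χ(G) = 3.
A valid 3-coloring: color 1: [5, 7, 8]; color 2: [6, 9]; color 3: [4, 10, 11].

χ(G) = 3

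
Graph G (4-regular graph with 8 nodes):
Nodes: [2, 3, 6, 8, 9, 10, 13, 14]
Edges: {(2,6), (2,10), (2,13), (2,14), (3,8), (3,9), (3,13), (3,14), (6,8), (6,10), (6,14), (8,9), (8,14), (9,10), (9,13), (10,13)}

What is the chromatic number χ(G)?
χ(G) = 4

Clique number ω(G) = 3 (lower bound: χ ≥ ω).
Suppose a proper 3-coloring c exists. The clique [2, 6, 10] takes 3 distinct colors; by symmetry let c(2) = 1, c(6) = 2, c(10) = 3.
- Vertex 13: neighbors [2, 10] already have colors [1, 3] ⇒ c(13) = 2.
- Vertex 9: neighbors [13, 10] already have colors [2, 3] ⇒ c(9) = 1.
- Vertex 3: neighbors [9, 13] already have colors [1, 2] ⇒ c(3) = 3.
- Vertex 8: neighbors [9, 6, 3] already have colors [1, 2, 3] — all 3 colors blocked. Contradiction.
The forced assignments end in a contradiction, so G has no proper 3-coloring (χ ≥ 4).
The coloring below uses 4 colors, so χ(G) = 4.
A valid 4-coloring: color 1: [10, 14]; color 2: [3, 6]; color 3: [8, 13]; color 4: [2, 9].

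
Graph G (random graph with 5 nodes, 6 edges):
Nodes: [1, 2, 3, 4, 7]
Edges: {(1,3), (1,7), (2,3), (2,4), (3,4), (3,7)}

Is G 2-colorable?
The clique on vertices [1, 3, 7] has size 3 > 2, so it alone needs 3 colors.

No, G is not 2-colorable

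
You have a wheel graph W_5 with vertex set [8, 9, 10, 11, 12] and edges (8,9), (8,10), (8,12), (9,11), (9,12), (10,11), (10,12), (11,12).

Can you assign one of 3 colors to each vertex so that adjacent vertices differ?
A valid 3-coloring: color 1: [12]; color 2: [9, 10]; color 3: [8, 11].
(χ(G) = 3 ≤ 3.)

Yes, G is 3-colorable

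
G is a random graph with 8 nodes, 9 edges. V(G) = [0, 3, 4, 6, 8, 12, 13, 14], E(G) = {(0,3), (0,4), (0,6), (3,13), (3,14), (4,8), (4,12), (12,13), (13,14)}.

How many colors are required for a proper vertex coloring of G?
χ(G) = 3

Clique number ω(G) = 3 (lower bound: χ ≥ ω).
The clique on [3, 13, 14] has size 3, forcing χ ≥ 3, and the coloring below uses 3 colors, so χ(G) = 3.
A valid 3-coloring: color 1: [3, 4, 6]; color 2: [0, 8, 13]; color 3: [12, 14].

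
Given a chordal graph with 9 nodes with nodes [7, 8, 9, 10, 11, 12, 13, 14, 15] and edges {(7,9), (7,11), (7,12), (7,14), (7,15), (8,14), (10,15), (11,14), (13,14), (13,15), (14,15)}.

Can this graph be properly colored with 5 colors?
A valid 5-coloring: color 1: [7, 8, 10, 13]; color 2: [9, 12, 14]; color 3: [11, 15].
(χ(G) = 3 ≤ 5.)

Yes, G is 5-colorable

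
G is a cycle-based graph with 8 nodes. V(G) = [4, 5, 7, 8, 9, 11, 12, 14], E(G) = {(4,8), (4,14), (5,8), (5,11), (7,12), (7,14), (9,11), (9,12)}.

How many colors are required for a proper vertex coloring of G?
Clique number ω(G) = 2 (lower bound: χ ≥ ω).
The graph is bipartite (no odd cycle), so 2 colors suffice: χ(G) = 2.
A valid 2-coloring: color 1: [8, 11, 12, 14]; color 2: [4, 5, 7, 9].

χ(G) = 2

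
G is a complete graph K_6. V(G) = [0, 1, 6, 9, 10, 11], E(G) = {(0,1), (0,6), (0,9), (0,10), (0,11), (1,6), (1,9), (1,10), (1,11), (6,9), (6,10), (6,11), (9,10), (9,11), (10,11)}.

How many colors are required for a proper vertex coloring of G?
Clique number ω(G) = 6 (lower bound: χ ≥ ω).
The clique on [0, 1, 6, 9, 10, 11] has size 6, forcing χ ≥ 6, and the coloring below uses 6 colors, so χ(G) = 6.
A valid 6-coloring: color 1: [1]; color 2: [6]; color 3: [11]; color 4: [10]; color 5: [0]; color 6: [9].

χ(G) = 6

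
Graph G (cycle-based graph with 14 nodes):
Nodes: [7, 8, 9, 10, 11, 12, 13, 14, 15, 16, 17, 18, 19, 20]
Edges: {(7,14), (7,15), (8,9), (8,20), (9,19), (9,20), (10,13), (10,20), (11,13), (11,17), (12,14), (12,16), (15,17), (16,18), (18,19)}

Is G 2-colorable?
No, G is not 2-colorable

The clique on vertices [8, 9, 20] has size 3 > 2, so it alone needs 3 colors.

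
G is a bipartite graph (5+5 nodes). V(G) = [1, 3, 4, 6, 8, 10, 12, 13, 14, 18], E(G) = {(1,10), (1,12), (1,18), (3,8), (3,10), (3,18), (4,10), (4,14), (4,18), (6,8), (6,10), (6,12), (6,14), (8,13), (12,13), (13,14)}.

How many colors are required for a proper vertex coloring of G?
χ(G) = 2

Clique number ω(G) = 2 (lower bound: χ ≥ ω).
The graph is bipartite (no odd cycle), so 2 colors suffice: χ(G) = 2.
A valid 2-coloring: color 1: [1, 3, 4, 6, 13]; color 2: [8, 10, 12, 14, 18].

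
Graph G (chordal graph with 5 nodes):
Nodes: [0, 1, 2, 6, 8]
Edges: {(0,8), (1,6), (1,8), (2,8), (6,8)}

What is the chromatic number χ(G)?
χ(G) = 3

Clique number ω(G) = 3 (lower bound: χ ≥ ω).
The clique on [1, 6, 8] has size 3, forcing χ ≥ 3, and the coloring below uses 3 colors, so χ(G) = 3.
A valid 3-coloring: color 1: [8]; color 2: [0, 2, 6]; color 3: [1].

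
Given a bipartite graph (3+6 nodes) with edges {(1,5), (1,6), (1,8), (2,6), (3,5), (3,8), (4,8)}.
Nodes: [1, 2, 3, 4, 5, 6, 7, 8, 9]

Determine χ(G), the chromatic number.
Clique number ω(G) = 2 (lower bound: χ ≥ ω).
The graph is bipartite (no odd cycle), so 2 colors suffice: χ(G) = 2.
A valid 2-coloring: color 1: [5, 6, 7, 8, 9]; color 2: [1, 2, 3, 4].

χ(G) = 2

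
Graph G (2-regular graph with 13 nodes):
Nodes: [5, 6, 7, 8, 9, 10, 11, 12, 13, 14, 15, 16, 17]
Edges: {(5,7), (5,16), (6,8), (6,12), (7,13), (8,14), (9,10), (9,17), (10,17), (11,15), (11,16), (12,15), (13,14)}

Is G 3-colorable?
A valid 3-coloring: color 1: [6, 7, 9, 14, 15, 16]; color 2: [5, 8, 11, 12, 13, 17]; color 3: [10].
(χ(G) = 3 ≤ 3.)

Yes, G is 3-colorable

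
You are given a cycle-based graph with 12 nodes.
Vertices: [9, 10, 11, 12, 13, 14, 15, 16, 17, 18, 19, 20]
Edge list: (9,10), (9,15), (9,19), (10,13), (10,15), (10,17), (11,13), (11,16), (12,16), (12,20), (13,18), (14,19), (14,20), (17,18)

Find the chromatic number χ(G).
χ(G) = 3

Clique number ω(G) = 3 (lower bound: χ ≥ ω).
The clique on [9, 10, 15] has size 3, forcing χ ≥ 3, and the coloring below uses 3 colors, so χ(G) = 3.
A valid 3-coloring: color 1: [10, 11, 18, 19, 20]; color 2: [9, 13, 14, 16, 17]; color 3: [12, 15].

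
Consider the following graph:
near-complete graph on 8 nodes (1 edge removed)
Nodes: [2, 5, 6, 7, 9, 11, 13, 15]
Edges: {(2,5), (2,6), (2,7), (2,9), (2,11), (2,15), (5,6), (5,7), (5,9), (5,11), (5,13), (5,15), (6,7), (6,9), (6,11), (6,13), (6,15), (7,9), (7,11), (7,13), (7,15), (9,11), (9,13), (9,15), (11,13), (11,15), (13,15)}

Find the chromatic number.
χ(G) = 7

Clique number ω(G) = 7 (lower bound: χ ≥ ω).
The clique on [2, 5, 6, 7, 9, 11, 15] has size 7, forcing χ ≥ 7, and the coloring below uses 7 colors, so χ(G) = 7.
A valid 7-coloring: color 1: [6]; color 2: [5]; color 3: [15]; color 4: [7]; color 5: [11]; color 6: [9]; color 7: [2, 13].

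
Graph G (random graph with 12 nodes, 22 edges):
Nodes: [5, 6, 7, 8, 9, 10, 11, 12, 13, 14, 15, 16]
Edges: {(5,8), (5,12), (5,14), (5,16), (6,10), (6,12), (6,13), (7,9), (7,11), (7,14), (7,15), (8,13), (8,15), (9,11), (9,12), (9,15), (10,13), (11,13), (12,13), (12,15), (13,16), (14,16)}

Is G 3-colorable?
Yes, G is 3-colorable

A valid 3-coloring: color 1: [9, 13, 14]; color 2: [7, 8, 10, 12, 16]; color 3: [5, 6, 11, 15].
(χ(G) = 3 ≤ 3.)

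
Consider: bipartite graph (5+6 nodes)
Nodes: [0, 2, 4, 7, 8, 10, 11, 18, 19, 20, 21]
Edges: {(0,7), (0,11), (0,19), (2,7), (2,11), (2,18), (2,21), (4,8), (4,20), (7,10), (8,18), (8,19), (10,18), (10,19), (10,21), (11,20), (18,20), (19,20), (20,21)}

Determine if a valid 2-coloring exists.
A valid 2-coloring: color 1: [0, 2, 8, 10, 20]; color 2: [4, 7, 11, 18, 19, 21].
(χ(G) = 2 ≤ 2.)

Yes, G is 2-colorable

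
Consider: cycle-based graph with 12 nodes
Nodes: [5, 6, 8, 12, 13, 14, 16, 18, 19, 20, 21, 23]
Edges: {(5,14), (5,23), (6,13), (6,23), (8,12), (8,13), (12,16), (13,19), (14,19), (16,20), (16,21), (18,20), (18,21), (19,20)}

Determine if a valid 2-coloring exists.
A valid 2-coloring: color 1: [12, 13, 14, 20, 21, 23]; color 2: [5, 6, 8, 16, 18, 19].
(χ(G) = 2 ≤ 2.)

Yes, G is 2-colorable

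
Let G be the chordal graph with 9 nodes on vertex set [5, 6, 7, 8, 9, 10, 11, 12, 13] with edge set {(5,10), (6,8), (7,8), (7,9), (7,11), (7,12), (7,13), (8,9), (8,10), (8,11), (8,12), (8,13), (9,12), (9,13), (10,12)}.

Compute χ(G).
χ(G) = 4

Clique number ω(G) = 4 (lower bound: χ ≥ ω).
The clique on [7, 8, 9, 12] has size 4, forcing χ ≥ 4, and the coloring below uses 4 colors, so χ(G) = 4.
A valid 4-coloring: color 1: [5, 8]; color 2: [6, 7, 10]; color 3: [11, 12, 13]; color 4: [9].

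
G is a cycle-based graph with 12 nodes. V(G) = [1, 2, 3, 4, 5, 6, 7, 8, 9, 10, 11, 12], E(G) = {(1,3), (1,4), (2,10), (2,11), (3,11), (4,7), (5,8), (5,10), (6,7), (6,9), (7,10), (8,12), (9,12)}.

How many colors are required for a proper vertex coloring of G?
χ(G) = 3

Clique number ω(G) = 2 (lower bound: χ ≥ ω).
Odd cycle [5, 8, 12, 9, 6, 7, 10] needs 3 colors (χ ≥ 3).
The coloring below uses 3 colors, so χ(G) = 3.
A valid 3-coloring: color 1: [1, 8, 9, 10, 11]; color 2: [2, 3, 5, 7, 12]; color 3: [4, 6].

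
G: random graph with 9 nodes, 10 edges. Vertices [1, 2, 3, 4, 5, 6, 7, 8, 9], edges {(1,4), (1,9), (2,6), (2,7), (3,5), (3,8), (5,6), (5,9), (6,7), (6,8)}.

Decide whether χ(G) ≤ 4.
Yes, G is 4-colorable

A valid 4-coloring: color 1: [3, 4, 6, 9]; color 2: [1, 2, 5, 8]; color 3: [7].
(χ(G) = 3 ≤ 4.)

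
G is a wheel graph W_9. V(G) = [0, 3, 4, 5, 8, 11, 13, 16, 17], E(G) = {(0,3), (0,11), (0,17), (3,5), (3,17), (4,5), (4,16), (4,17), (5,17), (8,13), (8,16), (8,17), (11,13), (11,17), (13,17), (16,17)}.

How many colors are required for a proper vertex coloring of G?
χ(G) = 3

Clique number ω(G) = 3 (lower bound: χ ≥ ω).
The clique on [0, 11, 17] has size 3, forcing χ ≥ 3, and the coloring below uses 3 colors, so χ(G) = 3.
A valid 3-coloring: color 1: [17]; color 2: [0, 5, 13, 16]; color 3: [3, 4, 8, 11].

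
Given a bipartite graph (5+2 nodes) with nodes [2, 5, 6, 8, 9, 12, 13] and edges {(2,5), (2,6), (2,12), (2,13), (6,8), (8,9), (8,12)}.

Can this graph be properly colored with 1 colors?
No, G is not 1-colorable

Edge (8,9) forces its endpoints to differ, so 1 color is not enough.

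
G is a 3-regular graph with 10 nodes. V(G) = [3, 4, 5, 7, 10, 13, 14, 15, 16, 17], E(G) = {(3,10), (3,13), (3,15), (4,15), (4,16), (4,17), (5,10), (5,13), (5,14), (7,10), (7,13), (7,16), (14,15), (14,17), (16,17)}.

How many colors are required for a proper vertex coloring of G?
Clique number ω(G) = 3 (lower bound: χ ≥ ω).
The clique on [4, 16, 17] has size 3, forcing χ ≥ 3, and the coloring below uses 3 colors, so χ(G) = 3.
A valid 3-coloring: color 1: [5, 15, 16]; color 2: [3, 4, 7, 14]; color 3: [10, 13, 17].

χ(G) = 3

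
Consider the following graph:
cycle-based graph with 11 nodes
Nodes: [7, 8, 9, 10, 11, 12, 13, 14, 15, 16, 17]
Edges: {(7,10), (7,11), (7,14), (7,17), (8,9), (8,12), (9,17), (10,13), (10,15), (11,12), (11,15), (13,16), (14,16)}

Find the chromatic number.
Clique number ω(G) = 2 (lower bound: χ ≥ ω).
Odd cycle [14, 16, 13, 10, 15, 11, 12, 8, 9, 17, 7] needs 3 colors (χ ≥ 3).
The coloring below uses 3 colors, so χ(G) = 3.
A valid 3-coloring: color 1: [7, 9, 12, 15, 16]; color 2: [8, 10, 11, 14, 17]; color 3: [13].

χ(G) = 3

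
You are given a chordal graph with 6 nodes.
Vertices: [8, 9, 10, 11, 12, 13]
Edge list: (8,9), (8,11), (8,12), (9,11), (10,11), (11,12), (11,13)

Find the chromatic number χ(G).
Clique number ω(G) = 3 (lower bound: χ ≥ ω).
The clique on [8, 9, 11] has size 3, forcing χ ≥ 3, and the coloring below uses 3 colors, so χ(G) = 3.
A valid 3-coloring: color 1: [11]; color 2: [8, 10, 13]; color 3: [9, 12].

χ(G) = 3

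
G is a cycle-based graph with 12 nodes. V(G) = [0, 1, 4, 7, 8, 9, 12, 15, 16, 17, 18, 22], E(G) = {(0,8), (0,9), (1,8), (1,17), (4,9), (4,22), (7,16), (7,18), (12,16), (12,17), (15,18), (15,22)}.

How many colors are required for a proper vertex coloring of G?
Clique number ω(G) = 2 (lower bound: χ ≥ ω).
The graph is bipartite (no odd cycle), so 2 colors suffice: χ(G) = 2.
A valid 2-coloring: color 1: [0, 1, 4, 7, 12, 15]; color 2: [8, 9, 16, 17, 18, 22].

χ(G) = 2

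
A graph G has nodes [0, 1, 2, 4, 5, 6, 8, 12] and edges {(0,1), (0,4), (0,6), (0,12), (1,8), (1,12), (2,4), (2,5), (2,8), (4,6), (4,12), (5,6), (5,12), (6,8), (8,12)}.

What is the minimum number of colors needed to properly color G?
χ(G) = 3

Clique number ω(G) = 3 (lower bound: χ ≥ ω).
The clique on [0, 1, 12] has size 3, forcing χ ≥ 3, and the coloring below uses 3 colors, so χ(G) = 3.
A valid 3-coloring: color 1: [2, 6, 12]; color 2: [0, 5, 8]; color 3: [1, 4].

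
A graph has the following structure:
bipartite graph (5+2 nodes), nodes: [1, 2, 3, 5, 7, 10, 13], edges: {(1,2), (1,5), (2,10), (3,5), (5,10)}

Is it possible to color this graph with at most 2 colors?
A valid 2-coloring: color 1: [2, 5, 7, 13]; color 2: [1, 3, 10].
(χ(G) = 2 ≤ 2.)

Yes, G is 2-colorable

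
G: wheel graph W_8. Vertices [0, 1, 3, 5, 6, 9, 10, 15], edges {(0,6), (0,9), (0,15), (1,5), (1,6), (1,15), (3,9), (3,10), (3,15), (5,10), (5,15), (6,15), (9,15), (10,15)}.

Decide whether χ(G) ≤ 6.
A valid 6-coloring: color 1: [15]; color 2: [0, 3, 5]; color 3: [1, 9, 10]; color 4: [6].
(χ(G) = 4 ≤ 6.)

Yes, G is 6-colorable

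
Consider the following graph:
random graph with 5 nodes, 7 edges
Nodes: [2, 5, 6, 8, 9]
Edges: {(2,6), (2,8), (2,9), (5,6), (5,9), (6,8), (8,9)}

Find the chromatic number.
Clique number ω(G) = 3 (lower bound: χ ≥ ω).
The clique on [2, 8, 9] has size 3, forcing χ ≥ 3, and the coloring below uses 3 colors, so χ(G) = 3.
A valid 3-coloring: color 1: [2, 5]; color 2: [8]; color 3: [6, 9].

χ(G) = 3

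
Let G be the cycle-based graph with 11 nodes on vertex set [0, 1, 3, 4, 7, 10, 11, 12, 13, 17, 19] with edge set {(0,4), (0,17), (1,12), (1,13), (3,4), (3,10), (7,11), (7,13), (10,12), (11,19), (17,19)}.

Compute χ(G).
χ(G) = 3

Clique number ω(G) = 2 (lower bound: χ ≥ ω).
Odd cycle [17, 19, 11, 7, 13, 1, 12, 10, 3, 4, 0] needs 3 colors (χ ≥ 3).
The coloring below uses 3 colors, so χ(G) = 3.
A valid 3-coloring: color 1: [4, 11, 12, 13, 17]; color 2: [0, 1, 7, 10, 19]; color 3: [3].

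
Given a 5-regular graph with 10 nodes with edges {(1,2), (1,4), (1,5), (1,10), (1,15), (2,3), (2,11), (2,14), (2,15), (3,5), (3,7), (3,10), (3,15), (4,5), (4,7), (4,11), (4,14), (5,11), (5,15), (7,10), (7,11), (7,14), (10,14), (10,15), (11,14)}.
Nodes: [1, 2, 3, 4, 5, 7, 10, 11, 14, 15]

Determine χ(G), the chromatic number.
Clique number ω(G) = 4 (lower bound: χ ≥ ω).
The clique on [4, 7, 11, 14] has size 4, forcing χ ≥ 4, and the coloring below uses 4 colors, so χ(G) = 4.
A valid 4-coloring: color 1: [5, 14]; color 2: [2, 4, 10]; color 3: [7, 15]; color 4: [1, 3, 11].

χ(G) = 4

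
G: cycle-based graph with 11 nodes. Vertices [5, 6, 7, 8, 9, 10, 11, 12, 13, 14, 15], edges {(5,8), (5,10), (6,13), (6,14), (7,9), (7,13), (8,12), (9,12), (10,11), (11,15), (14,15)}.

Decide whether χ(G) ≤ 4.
Yes, G is 4-colorable

A valid 4-coloring: color 1: [8, 9, 10, 13, 15]; color 2: [5, 6, 7, 11, 12]; color 3: [14].
(χ(G) = 3 ≤ 4.)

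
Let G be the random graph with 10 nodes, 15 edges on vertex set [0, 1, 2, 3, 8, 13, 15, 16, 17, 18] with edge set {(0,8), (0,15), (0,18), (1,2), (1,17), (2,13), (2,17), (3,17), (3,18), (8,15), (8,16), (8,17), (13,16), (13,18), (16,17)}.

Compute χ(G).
Clique number ω(G) = 3 (lower bound: χ ≥ ω).
The clique on [0, 8, 15] has size 3, forcing χ ≥ 3, and the coloring below uses 3 colors, so χ(G) = 3.
A valid 3-coloring: color 1: [0, 13, 17]; color 2: [1, 8, 18]; color 3: [2, 3, 15, 16].

χ(G) = 3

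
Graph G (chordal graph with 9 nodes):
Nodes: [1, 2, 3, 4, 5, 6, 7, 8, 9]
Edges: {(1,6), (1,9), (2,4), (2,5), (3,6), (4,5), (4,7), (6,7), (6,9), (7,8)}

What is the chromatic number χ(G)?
χ(G) = 3

Clique number ω(G) = 3 (lower bound: χ ≥ ω).
The clique on [2, 4, 5] has size 3, forcing χ ≥ 3, and the coloring below uses 3 colors, so χ(G) = 3.
A valid 3-coloring: color 1: [4, 6, 8]; color 2: [3, 5, 7, 9]; color 3: [1, 2].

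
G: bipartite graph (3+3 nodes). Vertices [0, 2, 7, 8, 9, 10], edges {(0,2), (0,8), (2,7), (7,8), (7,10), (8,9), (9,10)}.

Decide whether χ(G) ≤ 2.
Yes, G is 2-colorable

A valid 2-coloring: color 1: [0, 7, 9]; color 2: [2, 8, 10].
(χ(G) = 2 ≤ 2.)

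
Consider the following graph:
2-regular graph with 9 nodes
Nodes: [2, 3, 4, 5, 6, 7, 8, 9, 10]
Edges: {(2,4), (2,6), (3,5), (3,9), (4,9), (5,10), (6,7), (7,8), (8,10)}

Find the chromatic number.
χ(G) = 3

Clique number ω(G) = 2 (lower bound: χ ≥ ω).
Odd cycle [6, 7, 8, 10, 5, 3, 9, 4, 2] needs 3 colors (χ ≥ 3).
The coloring below uses 3 colors, so χ(G) = 3.
A valid 3-coloring: color 1: [4, 5, 6, 8]; color 2: [2, 3, 7, 10]; color 3: [9].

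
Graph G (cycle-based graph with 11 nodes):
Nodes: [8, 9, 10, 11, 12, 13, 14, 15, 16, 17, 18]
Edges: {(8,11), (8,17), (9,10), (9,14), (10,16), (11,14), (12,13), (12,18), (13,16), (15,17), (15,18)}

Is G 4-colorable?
Yes, G is 4-colorable

A valid 4-coloring: color 1: [8, 9, 12, 15, 16]; color 2: [10, 11, 13, 17, 18]; color 3: [14].
(χ(G) = 3 ≤ 4.)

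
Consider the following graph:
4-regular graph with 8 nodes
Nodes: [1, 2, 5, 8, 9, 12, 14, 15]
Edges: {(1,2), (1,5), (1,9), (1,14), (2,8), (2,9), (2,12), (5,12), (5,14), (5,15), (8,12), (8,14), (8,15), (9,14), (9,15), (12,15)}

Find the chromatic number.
χ(G) = 3

Clique number ω(G) = 3 (lower bound: χ ≥ ω).
The clique on [2, 8, 12] has size 3, forcing χ ≥ 3, and the coloring below uses 3 colors, so χ(G) = 3.
A valid 3-coloring: color 1: [1, 12]; color 2: [5, 8, 9]; color 3: [2, 14, 15].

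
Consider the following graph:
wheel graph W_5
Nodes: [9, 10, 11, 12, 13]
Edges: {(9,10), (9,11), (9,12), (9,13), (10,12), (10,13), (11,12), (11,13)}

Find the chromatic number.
Clique number ω(G) = 3 (lower bound: χ ≥ ω).
The clique on [9, 10, 12] has size 3, forcing χ ≥ 3, and the coloring below uses 3 colors, so χ(G) = 3.
A valid 3-coloring: color 1: [9]; color 2: [12, 13]; color 3: [10, 11].

χ(G) = 3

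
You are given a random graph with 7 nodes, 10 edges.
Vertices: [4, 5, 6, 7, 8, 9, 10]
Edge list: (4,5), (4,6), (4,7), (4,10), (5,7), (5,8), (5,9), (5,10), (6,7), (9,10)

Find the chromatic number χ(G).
χ(G) = 3

Clique number ω(G) = 3 (lower bound: χ ≥ ω).
The clique on [5, 9, 10] has size 3, forcing χ ≥ 3, and the coloring below uses 3 colors, so χ(G) = 3.
A valid 3-coloring: color 1: [5, 6]; color 2: [4, 8, 9]; color 3: [7, 10].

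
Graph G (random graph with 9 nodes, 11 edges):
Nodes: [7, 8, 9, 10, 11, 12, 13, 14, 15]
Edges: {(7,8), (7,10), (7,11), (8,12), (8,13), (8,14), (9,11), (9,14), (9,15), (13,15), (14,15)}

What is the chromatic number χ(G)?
Clique number ω(G) = 3 (lower bound: χ ≥ ω).
The clique on [9, 14, 15] has size 3, forcing χ ≥ 3, and the coloring below uses 3 colors, so χ(G) = 3.
A valid 3-coloring: color 1: [8, 10, 11, 15]; color 2: [7, 12, 13, 14]; color 3: [9].

χ(G) = 3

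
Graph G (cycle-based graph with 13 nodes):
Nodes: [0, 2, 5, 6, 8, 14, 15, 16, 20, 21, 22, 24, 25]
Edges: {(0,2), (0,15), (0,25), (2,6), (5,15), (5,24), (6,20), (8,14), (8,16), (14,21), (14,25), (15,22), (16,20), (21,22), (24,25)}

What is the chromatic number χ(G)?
χ(G) = 3

Clique number ω(G) = 2 (lower bound: χ ≥ ω).
Odd cycle [14, 21, 22, 15, 5, 24, 25] needs 3 colors (χ ≥ 3).
The coloring below uses 3 colors, so χ(G) = 3.
A valid 3-coloring: color 1: [2, 8, 15, 20, 21, 25]; color 2: [0, 6, 14, 16, 22, 24]; color 3: [5].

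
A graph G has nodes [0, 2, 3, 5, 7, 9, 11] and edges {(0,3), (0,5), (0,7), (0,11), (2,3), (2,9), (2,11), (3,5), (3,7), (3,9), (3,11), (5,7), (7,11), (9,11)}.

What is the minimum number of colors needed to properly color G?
Clique number ω(G) = 4 (lower bound: χ ≥ ω).
The clique on [0, 3, 7, 11] has size 4, forcing χ ≥ 4, and the coloring below uses 4 colors, so χ(G) = 4.
A valid 4-coloring: color 1: [3]; color 2: [5, 11]; color 3: [0, 2]; color 4: [7, 9].

χ(G) = 4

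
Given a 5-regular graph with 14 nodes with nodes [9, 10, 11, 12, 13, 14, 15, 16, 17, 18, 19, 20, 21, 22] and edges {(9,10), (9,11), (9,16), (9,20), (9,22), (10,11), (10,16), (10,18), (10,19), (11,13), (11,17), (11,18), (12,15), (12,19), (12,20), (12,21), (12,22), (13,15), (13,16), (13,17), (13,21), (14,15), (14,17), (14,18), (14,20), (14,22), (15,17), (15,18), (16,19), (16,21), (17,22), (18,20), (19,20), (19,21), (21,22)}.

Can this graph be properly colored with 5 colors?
A valid 5-coloring: color 1: [9, 17, 18, 19]; color 2: [10, 14, 21]; color 3: [11, 12, 16]; color 4: [13, 20, 22]; color 5: [15].
(χ(G) = 4 ≤ 5.)

Yes, G is 5-colorable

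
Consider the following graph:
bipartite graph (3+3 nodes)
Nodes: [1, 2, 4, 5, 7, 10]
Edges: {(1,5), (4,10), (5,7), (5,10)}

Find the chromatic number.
Clique number ω(G) = 2 (lower bound: χ ≥ ω).
The graph is bipartite (no odd cycle), so 2 colors suffice: χ(G) = 2.
A valid 2-coloring: color 1: [2, 4, 5]; color 2: [1, 7, 10].

χ(G) = 2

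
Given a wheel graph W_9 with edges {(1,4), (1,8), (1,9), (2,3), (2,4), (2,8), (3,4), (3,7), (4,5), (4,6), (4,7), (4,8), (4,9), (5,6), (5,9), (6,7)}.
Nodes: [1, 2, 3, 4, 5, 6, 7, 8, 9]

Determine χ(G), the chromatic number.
χ(G) = 3

Clique number ω(G) = 3 (lower bound: χ ≥ ω).
The clique on [1, 4, 8] has size 3, forcing χ ≥ 3, and the coloring below uses 3 colors, so χ(G) = 3.
A valid 3-coloring: color 1: [4]; color 2: [1, 2, 5, 7]; color 3: [3, 6, 8, 9].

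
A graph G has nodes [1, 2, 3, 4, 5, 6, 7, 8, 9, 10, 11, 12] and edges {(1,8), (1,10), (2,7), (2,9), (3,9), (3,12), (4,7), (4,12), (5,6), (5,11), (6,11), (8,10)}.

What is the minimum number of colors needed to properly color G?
χ(G) = 3

Clique number ω(G) = 3 (lower bound: χ ≥ ω).
The clique on [1, 8, 10] has size 3, forcing χ ≥ 3, and the coloring below uses 3 colors, so χ(G) = 3.
A valid 3-coloring: color 1: [1, 6, 7, 9, 12]; color 2: [2, 3, 4, 10, 11]; color 3: [5, 8].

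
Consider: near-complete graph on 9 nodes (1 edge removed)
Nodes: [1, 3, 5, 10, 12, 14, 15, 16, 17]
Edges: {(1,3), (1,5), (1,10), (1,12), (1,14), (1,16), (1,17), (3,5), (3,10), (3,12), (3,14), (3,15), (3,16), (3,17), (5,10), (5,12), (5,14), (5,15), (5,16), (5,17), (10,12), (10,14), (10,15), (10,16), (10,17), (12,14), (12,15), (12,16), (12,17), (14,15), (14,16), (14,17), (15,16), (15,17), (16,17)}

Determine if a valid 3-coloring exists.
The clique on vertices [1, 3, 5, 10, 12, 14, 16, 17] has size 8 > 3, so it alone needs 8 colors.

No, G is not 3-colorable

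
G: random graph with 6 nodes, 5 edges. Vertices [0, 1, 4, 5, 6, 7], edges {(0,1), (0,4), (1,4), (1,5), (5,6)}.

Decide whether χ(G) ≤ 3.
Yes, G is 3-colorable

A valid 3-coloring: color 1: [1, 6, 7]; color 2: [4, 5]; color 3: [0].
(χ(G) = 3 ≤ 3.)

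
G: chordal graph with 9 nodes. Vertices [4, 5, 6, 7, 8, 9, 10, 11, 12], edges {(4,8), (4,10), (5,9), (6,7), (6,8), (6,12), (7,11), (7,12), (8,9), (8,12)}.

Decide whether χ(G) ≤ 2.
No, G is not 2-colorable

The clique on vertices [6, 7, 12] has size 3 > 2, so it alone needs 3 colors.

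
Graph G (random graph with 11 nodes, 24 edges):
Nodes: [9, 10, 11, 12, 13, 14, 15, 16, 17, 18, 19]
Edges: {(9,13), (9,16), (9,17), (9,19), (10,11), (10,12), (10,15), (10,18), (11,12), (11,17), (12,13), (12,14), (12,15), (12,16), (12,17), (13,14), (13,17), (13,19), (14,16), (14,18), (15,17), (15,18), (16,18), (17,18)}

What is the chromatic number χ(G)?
χ(G) = 3

Clique number ω(G) = 3 (lower bound: χ ≥ ω).
The clique on [9, 13, 17] has size 3, forcing χ ≥ 3, and the coloring below uses 3 colors, so χ(G) = 3.
A valid 3-coloring: color 1: [9, 12, 18]; color 2: [10, 14, 17, 19]; color 3: [11, 13, 15, 16].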